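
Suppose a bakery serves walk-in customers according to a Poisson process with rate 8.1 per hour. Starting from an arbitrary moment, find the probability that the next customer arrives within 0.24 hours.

Inter-arrival times are exponential with rate λ = 8.1 per hour.
P(T ≤ 0.24) = 1 − e^(−λt) = 1 − e^(−8.1 × 0.24) = 1 − e^(−1.944) ≈ 0.8569.

0.8569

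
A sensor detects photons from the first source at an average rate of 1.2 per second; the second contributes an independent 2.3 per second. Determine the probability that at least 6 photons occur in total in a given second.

Independent Poisson processes superpose: combined rate λ = 1.2 + 2.3 = 3.5 per second.
So μ = 3.5.
P(N ≥ 6) = 1 − P(N ≤ 5) ≈ 0.1424.

0.1424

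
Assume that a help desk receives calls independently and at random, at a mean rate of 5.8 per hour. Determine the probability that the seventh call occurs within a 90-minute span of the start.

0.7645

Over the interval, μ = 5.8 × 1.5 = 8.7 (a 90-minute span = 1.5 hours).
The seventh arrival falls in the interval iff at least 7 events occur there: P(S_7 ≤ t) = P(N ≥ 7) = 1 − P(N ≤ 6) ≈ 0.7645.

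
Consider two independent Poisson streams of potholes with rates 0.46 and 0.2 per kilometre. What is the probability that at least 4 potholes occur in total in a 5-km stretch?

Independent Poisson processes superpose: combined rate λ = 0.46 + 0.2 = 0.66 per kilometre.
Over the interval, μ = 0.66 × 5 = 3.3 (a 5-km stretch = 5 kilometres).
P(N ≥ 4) = 1 − P(N ≤ 3) ≈ 0.4197.

0.4197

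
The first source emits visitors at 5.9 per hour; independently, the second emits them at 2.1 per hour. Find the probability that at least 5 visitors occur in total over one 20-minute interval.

0.1322

Independent Poisson processes superpose: combined rate λ = 5.9 + 2.1 = 8 per hour.
Over the interval, μ = 8 × 1/3 ≈ 2.66667 (a 20-minute interval = 1/3 hours).
P(N ≥ 5) = 1 − P(N ≤ 4) ≈ 0.1322.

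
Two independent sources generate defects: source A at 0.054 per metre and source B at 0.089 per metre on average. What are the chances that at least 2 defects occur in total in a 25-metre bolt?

0.8718

Independent Poisson processes superpose: combined rate λ = 0.054 + 0.089 = 0.143 per metre.
Over the interval, μ = 0.143 × 25 = 3.575 (a 25-metre bolt = 25 metres).
P(N ≥ 2) = 1 − P(N ≤ 1) ≈ 0.8718.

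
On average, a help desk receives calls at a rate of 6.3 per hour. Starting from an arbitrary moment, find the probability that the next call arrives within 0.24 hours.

Inter-arrival times are exponential with rate λ = 6.3 per hour.
P(T ≤ 0.24) = 1 − e^(−λt) = 1 − e^(−6.3 × 0.24) = 1 − e^(−1.512) ≈ 0.7795.

0.7795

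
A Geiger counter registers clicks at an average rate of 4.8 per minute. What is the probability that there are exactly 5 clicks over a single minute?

0.1747

With mean μ = 4.8 per minute,
P(N = 5) = e^(−μ) μ^5/5! = e^(−4.8) · 4.8^5/120 ≈ 0.1747.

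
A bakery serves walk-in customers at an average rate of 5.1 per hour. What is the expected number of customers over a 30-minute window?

2.55

E[N] = λt = 5.1 × 0.5 = 2.55 (a 30-minute window = 0.5 hours).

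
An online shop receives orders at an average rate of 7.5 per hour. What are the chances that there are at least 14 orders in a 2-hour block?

0.6368

Over the interval, μ = 7.5 × 2 = 15 (a 2-hour block = 2 hours).
P(N ≥ 14) = 1 − P(N ≤ 13) = 1 − Σ_{j=0}^{13} e^(−μ) μ^j/j! ≈ 0.6368.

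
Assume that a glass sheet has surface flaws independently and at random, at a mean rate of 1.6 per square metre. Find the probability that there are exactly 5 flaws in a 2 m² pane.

0.1140

Over the interval, μ = 1.6 × 2 = 3.2 (a 2 m² pane = 2 square metres).
P(N = 5) = e^(−μ) μ^5/5! = e^(−3.2) · 3.2^5/120 ≈ 0.1140.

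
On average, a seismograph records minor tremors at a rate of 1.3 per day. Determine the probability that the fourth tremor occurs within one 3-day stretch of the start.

0.5468

Over the interval, μ = 1.3 × 3 = 3.9 (a 3-day stretch = 3 days).
The fourth arrival falls in the interval iff at least 4 events occur there: P(S_4 ≤ t) = P(N ≥ 4) = 1 − P(N ≤ 3) ≈ 0.5468.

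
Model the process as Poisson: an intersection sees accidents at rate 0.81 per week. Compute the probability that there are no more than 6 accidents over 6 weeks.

0.7824

Over the interval, μ = 0.81 × 6 = 4.86 (6 weeks).
P(N ≤ 6) = Σ_{j=0}^{6} e^(−μ) μ^j/j! ≈ 0.7824.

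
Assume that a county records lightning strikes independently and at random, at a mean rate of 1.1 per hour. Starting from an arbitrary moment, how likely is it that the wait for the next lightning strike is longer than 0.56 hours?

0.5401

The wait for the next event is exponential with rate λ = 1.1 per hour.
P(T > 0.56) = e^(−λt) = e^(−1.1 × 0.56) = e^(−0.616) ≈ 0.5401.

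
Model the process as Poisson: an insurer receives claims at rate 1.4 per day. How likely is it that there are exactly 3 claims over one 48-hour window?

Over the interval, μ = 1.4 × 2 = 2.8 (a 48-hour window = 2 days).
P(N = 3) = e^(−μ) μ^3/3! = e^(−2.8) · 2.8^3/6 ≈ 0.2225.

0.2225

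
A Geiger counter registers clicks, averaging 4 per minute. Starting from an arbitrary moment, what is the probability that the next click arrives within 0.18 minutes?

Inter-arrival times are exponential with rate λ = 4 per minute.
P(T ≤ 0.18) = 1 − e^(−λt) = 1 − e^(−4 × 0.18) = 1 − e^(−0.72) ≈ 0.5132.

0.5132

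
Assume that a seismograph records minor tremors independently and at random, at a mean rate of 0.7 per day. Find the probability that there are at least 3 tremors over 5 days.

0.6792

Over the interval, μ = 0.7 × 5 = 3.5 (5 days).
P(N ≥ 3) = 1 − P(N ≤ 2) = 1 − Σ_{j=0}^{2} e^(−μ) μ^j/j! ≈ 0.6792.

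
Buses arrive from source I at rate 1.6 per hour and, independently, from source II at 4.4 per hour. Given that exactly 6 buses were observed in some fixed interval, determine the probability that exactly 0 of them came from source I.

Given the total, each event is independently from source I with probability p = λ_I/(λ_I+λ_II) = 1.6/6 ≈ 0.2667.
So K ~ Binomial(6, 1.6/6): P(K = 0) = C(6,0) · (1.6/6)^0 · (4.4/6)^6 ≈ 0.1555.

0.1555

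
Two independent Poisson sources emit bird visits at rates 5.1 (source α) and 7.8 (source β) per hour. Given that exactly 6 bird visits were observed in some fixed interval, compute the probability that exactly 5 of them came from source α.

0.0350

Given the total, each event is independently from source α with probability p = λ_α/(λ_α+λ_β) = 5.1/12.9 ≈ 0.3953.
So K ~ Binomial(6, 5.1/12.9): P(K = 5) = C(6,5) · (5.1/12.9)^5 · (7.8/12.9)^1 ≈ 0.0350.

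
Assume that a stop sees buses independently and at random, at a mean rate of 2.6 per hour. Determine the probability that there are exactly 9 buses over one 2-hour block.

Over the interval, μ = 2.6 × 2 = 5.2 (a 2-hour block = 2 hours).
P(N = 9) = e^(−μ) μ^9/9! = e^(−5.2) · 5.2^9/362880 ≈ 0.0423.

0.0423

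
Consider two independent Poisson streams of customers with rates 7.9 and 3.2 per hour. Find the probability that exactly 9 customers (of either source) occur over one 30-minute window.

0.0535

Independent Poisson processes superpose: combined rate λ = 7.9 + 3.2 = 11.1 per hour.
Over the interval, μ = 11.1 × 0.5 = 5.55 (a 30-minute window = 0.5 hours).
P(N = 9) = e^(−5.55) · 5.55^9/9! ≈ 0.0535.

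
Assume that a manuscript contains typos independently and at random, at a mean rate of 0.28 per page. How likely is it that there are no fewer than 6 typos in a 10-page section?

0.0651

Over the interval, μ = 0.28 × 10 = 2.8 (a 10-page section = 10 pages).
P(N ≥ 6) = 1 − P(N ≤ 5) = 1 − Σ_{j=0}^{5} e^(−μ) μ^j/j! ≈ 0.0651.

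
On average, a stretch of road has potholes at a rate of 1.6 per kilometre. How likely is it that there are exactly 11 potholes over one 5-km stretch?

0.0722

Over the interval, μ = 1.6 × 5 = 8 (a 5-km stretch = 5 kilometres).
P(N = 11) = e^(−μ) μ^11/11! = e^(−8) · 8^11/39916800 ≈ 0.0722.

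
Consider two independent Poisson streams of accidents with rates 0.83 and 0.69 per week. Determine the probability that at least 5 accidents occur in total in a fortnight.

0.1915

Independent Poisson processes superpose: combined rate λ = 0.83 + 0.69 = 1.52 per week.
Over the interval, μ = 1.52 × 2 = 3.04 (a fortnight = 2 weeks).
P(N ≥ 5) = 1 − P(N ≤ 4) ≈ 0.1915.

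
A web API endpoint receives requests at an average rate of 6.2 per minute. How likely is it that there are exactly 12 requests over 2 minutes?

Over the interval, μ = 6.2 × 2 = 12.4 (2 minutes).
P(N = 12) = e^(−μ) μ^12/12! = e^(−12.4) · 12.4^12/479001600 ≈ 0.1136.

0.1136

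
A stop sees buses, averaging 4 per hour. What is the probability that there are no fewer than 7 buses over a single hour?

With mean μ = 4 per hour,
P(N ≥ 7) = 1 − P(N ≤ 6) = 1 − Σ_{j=0}^{6} e^(−μ) μ^j/j! ≈ 0.1107.

0.1107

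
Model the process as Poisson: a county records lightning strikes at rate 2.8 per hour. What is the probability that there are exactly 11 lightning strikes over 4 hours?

Over the interval, μ = 2.8 × 4 = 11.2 (4 hours).
P(N = 11) = e^(−μ) μ^11/11! = e^(−11.2) · 11.2^11/39916800 ≈ 0.1192.

0.1192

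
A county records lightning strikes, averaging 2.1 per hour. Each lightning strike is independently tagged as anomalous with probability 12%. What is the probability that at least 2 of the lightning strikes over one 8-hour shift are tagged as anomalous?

0.5983

Thinning: the lightning strikes that are tagged as anomalous themselves form a Poisson process with rate 0.12 × 2.1 = 0.252 per hour.
Over the interval, μ = 0.252 × 8 = 2.016 (an 8-hour shift = 8 hours).
P(N ≥ 2) = 1 − P(N ≤ 1) ≈ 0.5983.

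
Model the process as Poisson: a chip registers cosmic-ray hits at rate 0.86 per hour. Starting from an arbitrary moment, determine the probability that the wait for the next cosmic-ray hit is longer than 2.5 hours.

The wait for the next event is exponential with rate λ = 0.86 per hour.
P(T > 2.5) = e^(−λt) = e^(−0.86 × 2.5) = e^(−2.15) ≈ 0.1165.

0.1165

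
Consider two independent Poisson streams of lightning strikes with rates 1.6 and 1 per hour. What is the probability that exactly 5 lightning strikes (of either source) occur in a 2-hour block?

0.1748

Independent Poisson processes superpose: combined rate λ = 1.6 + 1 = 2.6 per hour.
Over the interval, μ = 2.6 × 2 = 5.2 (a 2-hour block = 2 hours).
P(N = 5) = e^(−5.2) · 5.2^5/5! ≈ 0.1748.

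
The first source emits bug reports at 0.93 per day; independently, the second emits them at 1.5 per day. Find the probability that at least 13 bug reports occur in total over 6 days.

Independent Poisson processes superpose: combined rate λ = 0.93 + 1.5 = 2.43 per day.
Over the interval, μ = 2.43 × 6 = 14.58 (6 days).
P(N ≥ 13) = 1 − P(N ≤ 12) ≈ 0.6961.

0.6961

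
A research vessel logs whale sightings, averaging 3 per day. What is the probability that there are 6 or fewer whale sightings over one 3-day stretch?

0.2068

Over the interval, μ = 3 × 3 = 9 (a 3-day stretch = 3 days).
P(N ≤ 6) = Σ_{j=0}^{6} e^(−μ) μ^j/j! ≈ 0.2068.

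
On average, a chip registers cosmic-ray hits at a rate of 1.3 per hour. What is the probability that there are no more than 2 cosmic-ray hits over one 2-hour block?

0.5184

Over the interval, μ = 1.3 × 2 = 2.6 (a 2-hour block = 2 hours).
P(N ≤ 2) = Σ_{j=0}^{2} e^(−μ) μ^j/j! ≈ 0.5184.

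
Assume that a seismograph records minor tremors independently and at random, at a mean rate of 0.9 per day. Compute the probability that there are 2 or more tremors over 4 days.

Over the interval, μ = 0.9 × 4 = 3.6 (4 days).
P(N ≥ 2) = 1 − P(N ≤ 1) = 1 − Σ_{j=0}^{1} e^(−μ) μ^j/j! ≈ 0.8743.

0.8743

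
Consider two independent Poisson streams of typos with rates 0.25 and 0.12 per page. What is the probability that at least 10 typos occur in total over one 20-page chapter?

Independent Poisson processes superpose: combined rate λ = 0.25 + 0.12 = 0.37 per page.
Over the interval, μ = 0.37 × 20 = 7.4 (a 20-page chapter = 20 pages).
P(N ≥ 10) = 1 − P(N ≤ 9) ≈ 0.2123.

0.2123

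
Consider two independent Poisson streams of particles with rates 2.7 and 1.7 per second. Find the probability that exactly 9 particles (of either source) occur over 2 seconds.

0.1315

Independent Poisson processes superpose: combined rate λ = 2.7 + 1.7 = 4.4 per second.
Over the interval, μ = 4.4 × 2 = 8.8 (2 seconds).
P(N = 9) = e^(−8.8) · 8.8^9/9! ≈ 0.1315.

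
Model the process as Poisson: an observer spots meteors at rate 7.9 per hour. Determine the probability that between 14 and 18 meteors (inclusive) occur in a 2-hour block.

Over the interval, μ = 7.9 × 2 = 15.8 (a 2-hour block = 2 hours).
P(14 ≤ N ≤ 18) = Σ_{j=14}^{18} e^(−15.8) · 15.8^j/j! ≈ 0.4676.

0.4676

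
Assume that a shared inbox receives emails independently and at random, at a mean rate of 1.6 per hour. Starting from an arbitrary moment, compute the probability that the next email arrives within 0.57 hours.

Inter-arrival times are exponential with rate λ = 1.6 per hour.
P(T ≤ 0.57) = 1 − e^(−λt) = 1 − e^(−1.6 × 0.57) = 1 − e^(−0.912) ≈ 0.5983.

0.5983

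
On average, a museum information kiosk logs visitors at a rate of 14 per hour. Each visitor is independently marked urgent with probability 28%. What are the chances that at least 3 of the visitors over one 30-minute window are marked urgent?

0.3125

Thinning: the visitors that are marked urgent themselves form a Poisson process with rate 0.28 × 14 = 3.92 per hour.
Over the interval, μ = 3.92 × 0.5 = 1.96 (a 30-minute window = 0.5 hours).
P(N ≥ 3) = 1 − P(N ≤ 2) ≈ 0.3125.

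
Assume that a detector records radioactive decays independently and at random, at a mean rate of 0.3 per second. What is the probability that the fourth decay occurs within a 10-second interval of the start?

Over the interval, μ = 0.3 × 10 = 3 (a 10-second interval = 10 seconds).
The fourth arrival falls in the interval iff at least 4 events occur there: P(S_4 ≤ t) = P(N ≥ 4) = 1 − P(N ≤ 3) ≈ 0.3528.

0.3528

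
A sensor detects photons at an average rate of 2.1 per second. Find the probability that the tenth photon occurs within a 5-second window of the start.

0.6029

Over the interval, μ = 2.1 × 5 = 10.5 (a 5-second window = 5 seconds).
The tenth arrival falls in the interval iff at least 10 events occur there: P(S_10 ≤ t) = P(N ≥ 10) = 1 − P(N ≤ 9) ≈ 0.6029.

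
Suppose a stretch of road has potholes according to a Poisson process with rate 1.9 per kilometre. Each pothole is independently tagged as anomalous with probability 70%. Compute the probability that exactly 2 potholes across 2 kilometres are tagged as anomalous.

Thinning: the potholes that are tagged as anomalous themselves form a Poisson process with rate 0.7 × 1.9 = 1.33 per kilometre.
Over the interval, μ = 1.33 × 2 = 2.66 (2 kilometres).
P(N = 2) = e^(−2.66) · 2.66^2/2! ≈ 0.2475.

0.2475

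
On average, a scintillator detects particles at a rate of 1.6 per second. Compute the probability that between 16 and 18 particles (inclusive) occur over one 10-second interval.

0.2756

Over the interval, μ = 1.6 × 10 = 16 (a 10-second interval = 10 seconds).
P(16 ≤ N ≤ 18) = Σ_{j=16}^{18} e^(−16) · 16^j/j! ≈ 0.2756.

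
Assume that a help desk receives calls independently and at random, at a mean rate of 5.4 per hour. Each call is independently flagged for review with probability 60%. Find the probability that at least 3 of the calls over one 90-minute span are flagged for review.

0.8631

Thinning: the calls that are flagged for review themselves form a Poisson process with rate 0.6 × 5.4 = 3.24 per hour.
Over the interval, μ = 3.24 × 1.5 = 4.86 (a 90-minute span = 1.5 hours).
P(N ≥ 3) = 1 − P(N ≤ 2) ≈ 0.8631.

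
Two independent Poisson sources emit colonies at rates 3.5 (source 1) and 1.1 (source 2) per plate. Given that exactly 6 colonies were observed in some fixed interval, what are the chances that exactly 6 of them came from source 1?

0.1940

Given the total, each event is independently from source 1 with probability p = λ_1/(λ_1+λ_2) = 3.5/4.6 ≈ 0.7609.
So K ~ Binomial(6, 3.5/4.6): P(K = 6) = C(6,6) · (3.5/4.6)^6 · (1.1/4.6)^0 ≈ 0.1940.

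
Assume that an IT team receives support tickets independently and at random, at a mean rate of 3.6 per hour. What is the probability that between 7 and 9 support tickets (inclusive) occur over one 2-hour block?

0.3893

Over the interval, μ = 3.6 × 2 = 7.2 (a 2-hour block = 2 hours).
P(7 ≤ N ≤ 9) = Σ_{j=7}^{9} e^(−7.2) · 7.2^j/j! ≈ 0.3893.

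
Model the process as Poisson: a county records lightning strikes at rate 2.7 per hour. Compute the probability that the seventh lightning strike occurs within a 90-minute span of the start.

0.1159

Over the interval, μ = 2.7 × 1.5 = 4.05 (a 90-minute span = 1.5 hours).
The seventh arrival falls in the interval iff at least 7 events occur there: P(S_7 ≤ t) = P(N ≥ 7) = 1 − P(N ≤ 6) ≈ 0.1159.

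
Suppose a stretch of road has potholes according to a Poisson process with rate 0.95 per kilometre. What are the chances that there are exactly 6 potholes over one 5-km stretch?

Over the interval, μ = 0.95 × 5 = 4.75 (a 5-km stretch = 5 kilometres).
P(N = 6) = e^(−μ) μ^6/6! = e^(−4.75) · 4.75^6/720 ≈ 0.1380.

0.1380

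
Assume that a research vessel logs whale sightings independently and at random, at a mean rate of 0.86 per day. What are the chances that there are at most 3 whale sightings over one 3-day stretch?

Over the interval, μ = 0.86 × 3 = 2.58 (a 3-day stretch = 3 days).
P(N ≤ 3) = Σ_{j=0}^{3} e^(−μ) μ^j/j! ≈ 0.7403.

0.7403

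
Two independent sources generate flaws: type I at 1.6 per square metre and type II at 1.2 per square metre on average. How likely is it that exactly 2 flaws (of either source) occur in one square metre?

Independent Poisson processes superpose: combined rate λ = 1.6 + 1.2 = 2.8 per square metre.
So μ = 2.8.
P(N = 2) = e^(−2.8) · 2.8^2/2! ≈ 0.2384.

0.2384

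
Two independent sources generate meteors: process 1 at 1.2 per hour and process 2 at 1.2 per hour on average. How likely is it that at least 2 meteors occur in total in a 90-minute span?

0.8743

Independent Poisson processes superpose: combined rate λ = 1.2 + 1.2 = 2.4 per hour.
Over the interval, μ = 2.4 × 1.5 = 3.6 (a 90-minute span = 1.5 hours).
P(N ≥ 2) = 1 − P(N ≤ 1) ≈ 0.8743.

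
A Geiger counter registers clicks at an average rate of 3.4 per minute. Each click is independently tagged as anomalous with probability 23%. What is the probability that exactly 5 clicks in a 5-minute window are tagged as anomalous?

Thinning: the clicks that are tagged as anomalous themselves form a Poisson process with rate 0.23 × 3.4 = 0.782 per minute.
Over the interval, μ = 0.782 × 5 = 3.91 (a 5-minute window = 5 minutes).
P(N = 5) = e^(−3.91) · 3.91^5/5! ≈ 0.1526.

0.1526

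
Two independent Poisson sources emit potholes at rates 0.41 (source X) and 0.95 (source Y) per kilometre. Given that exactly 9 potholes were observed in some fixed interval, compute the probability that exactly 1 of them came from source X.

0.1538

Given the total, each event is independently from source X with probability p = λ_X/(λ_X+λ_Y) = 0.41/1.36 ≈ 0.3015.
So K ~ Binomial(9, 0.41/1.36): P(K = 1) = C(9,1) · (0.41/1.36)^1 · (0.95/1.36)^8 ≈ 0.1538.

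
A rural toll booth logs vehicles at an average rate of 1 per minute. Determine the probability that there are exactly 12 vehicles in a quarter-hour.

Over the interval, μ = 1 × 15 = 15 (a quarter-hour = 15 minutes).
P(N = 12) = e^(−μ) μ^12/12! = e^(−15) · 15^12/479001600 ≈ 0.0829.

0.0829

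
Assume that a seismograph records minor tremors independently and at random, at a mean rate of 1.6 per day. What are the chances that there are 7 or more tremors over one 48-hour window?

Over the interval, μ = 1.6 × 2 = 3.2 (a 48-hour window = 2 days).
P(N ≥ 7) = 1 − P(N ≤ 6) = 1 − Σ_{j=0}^{6} e^(−μ) μ^j/j! ≈ 0.0446.

0.0446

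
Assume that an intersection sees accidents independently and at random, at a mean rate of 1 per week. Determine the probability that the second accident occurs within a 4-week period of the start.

0.9084

Over the interval, μ = 1 × 4 = 4 (a 4-week period = 4 weeks).
The second arrival falls in the interval iff at least 2 events occur there: P(S_2 ≤ t) = P(N ≥ 2) = 1 − P(N ≤ 1) ≈ 0.9084.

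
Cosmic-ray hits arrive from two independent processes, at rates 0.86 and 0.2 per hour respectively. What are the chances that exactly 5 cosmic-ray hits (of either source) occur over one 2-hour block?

Independent Poisson processes superpose: combined rate λ = 0.86 + 0.2 = 1.06 per hour.
Over the interval, μ = 1.06 × 2 = 2.12 (a 2-hour block = 2 hours).
P(N = 5) = e^(−2.12) · 2.12^5/5! ≈ 0.0428.

0.0428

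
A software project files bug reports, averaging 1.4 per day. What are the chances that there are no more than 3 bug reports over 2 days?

0.6919

Over the interval, μ = 1.4 × 2 = 2.8 (2 days).
P(N ≤ 3) = Σ_{j=0}^{3} e^(−μ) μ^j/j! ≈ 0.6919.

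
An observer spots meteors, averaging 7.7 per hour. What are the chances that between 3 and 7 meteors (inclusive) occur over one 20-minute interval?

Over the interval, μ = 7.7 × 1/3 ≈ 2.56667 (a 20-minute interval = 1/3 hours).
P(3 ≤ N ≤ 7) = Σ_{j=3}^{7} e^(−2.56667) · 2.56667^j/j! ≈ 0.4682.

0.4682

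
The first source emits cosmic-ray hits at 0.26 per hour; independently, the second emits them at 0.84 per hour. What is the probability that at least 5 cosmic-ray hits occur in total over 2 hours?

0.0725

Independent Poisson processes superpose: combined rate λ = 0.26 + 0.84 = 1.1 per hour.
Over the interval, μ = 1.1 × 2 = 2.2 (2 hours).
P(N ≥ 5) = 1 − P(N ≤ 4) ≈ 0.0725.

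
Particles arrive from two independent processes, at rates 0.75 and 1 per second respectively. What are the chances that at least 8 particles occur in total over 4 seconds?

Independent Poisson processes superpose: combined rate λ = 0.75 + 1 = 1.75 per second.
Over the interval, μ = 1.75 × 4 = 7 (4 seconds).
P(N ≥ 8) = 1 − P(N ≤ 7) ≈ 0.4013.

0.4013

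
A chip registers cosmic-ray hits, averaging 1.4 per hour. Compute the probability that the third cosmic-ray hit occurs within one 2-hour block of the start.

Over the interval, μ = 1.4 × 2 = 2.8 (a 2-hour block = 2 hours).
The third arrival falls in the interval iff at least 3 events occur there: P(S_3 ≤ t) = P(N ≥ 3) = 1 − P(N ≤ 2) ≈ 0.5305.

0.5305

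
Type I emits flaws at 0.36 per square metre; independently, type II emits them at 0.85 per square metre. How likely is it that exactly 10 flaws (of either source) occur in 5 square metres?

Independent Poisson processes superpose: combined rate λ = 0.36 + 0.85 = 1.21 per square metre.
Over the interval, μ = 1.21 × 5 = 6.05 (5 square metres).
P(N = 10) = e^(−6.05) · 6.05^10/10! ≈ 0.0427.

0.0427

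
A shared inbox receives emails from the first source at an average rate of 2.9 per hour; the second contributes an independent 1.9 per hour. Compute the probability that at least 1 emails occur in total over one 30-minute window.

0.9093

Independent Poisson processes superpose: combined rate λ = 2.9 + 1.9 = 4.8 per hour.
Over the interval, μ = 4.8 × 0.5 = 2.4 (a 30-minute window = 0.5 hours).
P(N ≥ 1) = 1 − P(N ≤ 0) ≈ 0.9093.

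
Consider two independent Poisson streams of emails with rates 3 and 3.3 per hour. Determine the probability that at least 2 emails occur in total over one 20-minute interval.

Independent Poisson processes superpose: combined rate λ = 3 + 3.3 = 6.3 per hour.
Over the interval, μ = 6.3 × 1/3 = 2.1 (a 20-minute interval = 1/3 hours).
P(N ≥ 2) = 1 − P(N ≤ 1) ≈ 0.6204.

0.6204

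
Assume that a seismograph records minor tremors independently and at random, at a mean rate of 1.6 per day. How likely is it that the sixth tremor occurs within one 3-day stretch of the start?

Over the interval, μ = 1.6 × 3 = 4.8 (a 3-day stretch = 3 days).
The sixth arrival falls in the interval iff at least 6 events occur there: P(S_6 ≤ t) = P(N ≥ 6) = 1 − P(N ≤ 5) ≈ 0.3490.

0.3490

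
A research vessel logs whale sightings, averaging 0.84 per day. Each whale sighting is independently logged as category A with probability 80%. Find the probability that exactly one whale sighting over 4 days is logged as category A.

0.1828

Thinning: the whale sightings that are logged as category A themselves form a Poisson process with rate 0.8 × 0.84 = 0.672 per day.
Over the interval, μ = 0.672 × 4 = 2.688 (4 days).
P(N = 1) = e^(−2.688) · 2.688^1/1! ≈ 0.1828.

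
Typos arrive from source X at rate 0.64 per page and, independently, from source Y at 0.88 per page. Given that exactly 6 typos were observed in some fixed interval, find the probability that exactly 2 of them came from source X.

Given the total, each event is independently from source X with probability p = λ_X/(λ_X+λ_Y) = 0.64/1.52 ≈ 0.4211.
So K ~ Binomial(6, 0.64/1.52): P(K = 2) = C(6,2) · (0.64/1.52)^2 · (0.88/1.52)^4 ≈ 0.2988.

0.2988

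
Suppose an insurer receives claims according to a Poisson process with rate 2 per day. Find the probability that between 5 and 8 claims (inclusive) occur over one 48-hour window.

Over the interval, μ = 2 × 2 = 4 (a 48-hour window = 2 days).
P(5 ≤ N ≤ 8) = Σ_{j=5}^{8} e^(−4) · 4^j/j! ≈ 0.3498.

0.3498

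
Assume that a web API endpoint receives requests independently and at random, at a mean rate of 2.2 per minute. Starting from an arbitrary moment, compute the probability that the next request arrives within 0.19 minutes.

Inter-arrival times are exponential with rate λ = 2.2 per minute.
P(T ≤ 0.19) = 1 − e^(−λt) = 1 − e^(−2.2 × 0.19) = 1 − e^(−0.418) ≈ 0.3416.

0.3416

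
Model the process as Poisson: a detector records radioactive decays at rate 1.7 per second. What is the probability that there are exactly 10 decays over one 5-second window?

Over the interval, μ = 1.7 × 5 = 8.5 (a 5-second window = 5 seconds).
P(N = 10) = e^(−μ) μ^10/10! = e^(−8.5) · 8.5^10/3628800 ≈ 0.1104.

0.1104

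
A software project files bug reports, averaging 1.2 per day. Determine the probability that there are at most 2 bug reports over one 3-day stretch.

0.3027

Over the interval, μ = 1.2 × 3 = 3.6 (a 3-day stretch = 3 days).
P(N ≤ 2) = Σ_{j=0}^{2} e^(−μ) μ^j/j! ≈ 0.3027.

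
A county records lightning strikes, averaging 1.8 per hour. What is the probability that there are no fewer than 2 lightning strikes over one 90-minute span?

Over the interval, μ = 1.8 × 1.5 = 2.7 (a 90-minute span = 1.5 hours).
P(N ≥ 2) = 1 − P(N ≤ 1) = 1 − Σ_{j=0}^{1} e^(−μ) μ^j/j! ≈ 0.7513.

0.7513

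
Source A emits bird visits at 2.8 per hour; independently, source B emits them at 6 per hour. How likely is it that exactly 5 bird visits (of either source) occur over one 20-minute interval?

Independent Poisson processes superpose: combined rate λ = 2.8 + 6 = 8.8 per hour.
Over the interval, μ = 8.8 × 1/3 ≈ 2.93333 (a 20-minute interval = 1/3 hours).
P(N = 5) = e^(−2.93333) · 2.93333^5/5! ≈ 0.0963.

0.0963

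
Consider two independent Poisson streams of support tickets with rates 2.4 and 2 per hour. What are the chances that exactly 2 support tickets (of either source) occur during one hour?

Independent Poisson processes superpose: combined rate λ = 2.4 + 2 = 4.4 per hour.
So μ = 4.4.
P(N = 2) = e^(−4.4) · 4.4^2/2! ≈ 0.1188.

0.1188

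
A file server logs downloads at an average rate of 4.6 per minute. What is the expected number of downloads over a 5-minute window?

23

E[N] = λt = 4.6 × 5 = 23 (a 5-minute window = 5 minutes).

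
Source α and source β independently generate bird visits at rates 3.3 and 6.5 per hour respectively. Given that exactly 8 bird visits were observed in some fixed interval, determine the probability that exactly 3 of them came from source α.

Given the total, each event is independently from source α with probability p = λ_α/(λ_α+λ_β) = 3.3/9.8 ≈ 0.3367.
So K ~ Binomial(8, 3.3/9.8): P(K = 3) = C(8,3) · (3.3/9.8)^3 · (6.5/9.8)^5 ≈ 0.2745.

0.2745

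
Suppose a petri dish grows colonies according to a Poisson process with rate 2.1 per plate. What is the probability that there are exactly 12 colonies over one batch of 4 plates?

0.0579

Over the interval, μ = 2.1 × 4 = 8.4 (a batch of 4 plates = 4 plates).
P(N = 12) = e^(−μ) μ^12/12! = e^(−8.4) · 8.4^12/479001600 ≈ 0.0579.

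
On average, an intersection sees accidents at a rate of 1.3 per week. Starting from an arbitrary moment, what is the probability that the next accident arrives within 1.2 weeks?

0.7899

Inter-arrival times are exponential with rate λ = 1.3 per week.
P(T ≤ 1.2) = 1 − e^(−λt) = 1 − e^(−1.3 × 1.2) = 1 − e^(−1.56) ≈ 0.7899.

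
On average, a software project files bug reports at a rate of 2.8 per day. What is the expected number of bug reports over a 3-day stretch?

8.4

E[N] = λt = 2.8 × 3 = 8.4 (a 3-day stretch = 3 days).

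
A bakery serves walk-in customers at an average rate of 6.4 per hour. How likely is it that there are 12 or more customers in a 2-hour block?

0.6262

Over the interval, μ = 6.4 × 2 = 12.8 (a 2-hour block = 2 hours).
P(N ≥ 12) = 1 − P(N ≤ 11) = 1 − Σ_{j=0}^{11} e^(−μ) μ^j/j! ≈ 0.6262.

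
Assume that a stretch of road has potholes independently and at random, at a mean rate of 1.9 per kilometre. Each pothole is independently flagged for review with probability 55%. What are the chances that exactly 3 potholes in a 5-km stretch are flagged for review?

0.1279

Thinning: the potholes that are flagged for review themselves form a Poisson process with rate 0.55 × 1.9 = 1.045 per kilometre.
Over the interval, μ = 1.045 × 5 = 5.225 (a 5-km stretch = 5 kilometres).
P(N = 3) = e^(−5.225) · 5.225^3/3! ≈ 0.1279.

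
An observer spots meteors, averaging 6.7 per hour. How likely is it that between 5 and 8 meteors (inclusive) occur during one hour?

With mean μ = 6.7 per hour,
P(5 ≤ N ≤ 8) = Σ_{j=5}^{8} e^(−6.7) · 6.7^j/j! ≈ 0.5651.

0.5651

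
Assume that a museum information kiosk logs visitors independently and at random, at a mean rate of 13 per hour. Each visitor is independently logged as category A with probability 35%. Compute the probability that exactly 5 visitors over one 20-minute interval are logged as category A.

0.0147

Thinning: the visitors that are logged as category A themselves form a Poisson process with rate 0.35 × 13 = 4.55 per hour.
Over the interval, μ = 4.55 × 1/3 ≈ 1.51667 (a 20-minute interval = 1/3 hours).
P(N = 5) = e^(−1.51667) · 1.51667^5/5! ≈ 0.0147.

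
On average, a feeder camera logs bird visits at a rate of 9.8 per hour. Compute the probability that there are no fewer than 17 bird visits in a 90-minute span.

Over the interval, μ = 9.8 × 1.5 = 14.7 (a 90-minute span = 1.5 hours).
P(N ≥ 17) = 1 − P(N ≤ 16) = 1 − Σ_{j=0}^{16} e^(−μ) μ^j/j! ≈ 0.3074.

0.3074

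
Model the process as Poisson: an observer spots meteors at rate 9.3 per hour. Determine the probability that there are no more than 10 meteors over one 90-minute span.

0.1790

Over the interval, μ = 9.3 × 1.5 = 13.95 (a 90-minute span = 1.5 hours).
P(N ≤ 10) = Σ_{j=0}^{10} e^(−μ) μ^j/j! ≈ 0.1790.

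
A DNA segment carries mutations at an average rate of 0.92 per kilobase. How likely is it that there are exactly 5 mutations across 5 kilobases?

0.1725

Over the interval, μ = 0.92 × 5 = 4.6 (5 kilobases).
P(N = 5) = e^(−μ) μ^5/5! = e^(−4.6) · 4.6^5/120 ≈ 0.1725.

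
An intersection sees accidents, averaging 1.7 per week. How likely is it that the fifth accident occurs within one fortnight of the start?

0.2558

Over the interval, μ = 1.7 × 2 = 3.4 (a fortnight = 2 weeks).
The fifth arrival falls in the interval iff at least 5 events occur there: P(S_5 ≤ t) = P(N ≥ 5) = 1 − P(N ≤ 4) ≈ 0.2558.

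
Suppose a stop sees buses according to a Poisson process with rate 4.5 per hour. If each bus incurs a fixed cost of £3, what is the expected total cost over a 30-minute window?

£6.75

E[N] = 4.5 × 0.5 = 2.25 (a 30-minute window = 0.5 hours); E[cost] = 2.25 × £3 = £6.75.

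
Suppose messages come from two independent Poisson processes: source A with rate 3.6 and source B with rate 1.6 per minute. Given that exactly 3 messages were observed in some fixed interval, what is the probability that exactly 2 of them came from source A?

Given the total, each event is independently from source A with probability p = λ_A/(λ_A+λ_B) = 3.6/5.2 ≈ 0.6923.
So K ~ Binomial(3, 3.6/5.2): P(K = 2) = C(3,2) · (3.6/5.2)^2 · (1.6/5.2)^1 ≈ 0.4424.

0.4424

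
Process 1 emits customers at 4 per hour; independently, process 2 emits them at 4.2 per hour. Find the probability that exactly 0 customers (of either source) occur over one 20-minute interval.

Independent Poisson processes superpose: combined rate λ = 4 + 4.2 = 8.2 per hour.
Over the interval, μ = 8.2 × 1/3 ≈ 2.73333 (a 20-minute interval = 1/3 hours).
P(N = 0) = e^(−2.73333) · 2.73333^0/0! ≈ 0.0650.

0.0650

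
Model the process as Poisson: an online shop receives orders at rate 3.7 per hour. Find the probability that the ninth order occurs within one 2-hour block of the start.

Over the interval, μ = 3.7 × 2 = 7.4 (a 2-hour block = 2 hours).
The ninth arrival falls in the interval iff at least 9 events occur there: P(S_9 ≤ t) = P(N ≥ 9) = 1 − P(N ≤ 8) ≈ 0.3243.

0.3243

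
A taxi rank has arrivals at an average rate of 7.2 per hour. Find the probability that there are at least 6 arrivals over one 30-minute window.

0.1559

Over the interval, μ = 7.2 × 0.5 = 3.6 (a 30-minute window = 0.5 hours).
P(N ≥ 6) = 1 − P(N ≤ 5) = 1 − Σ_{j=0}^{5} e^(−μ) μ^j/j! ≈ 0.1559.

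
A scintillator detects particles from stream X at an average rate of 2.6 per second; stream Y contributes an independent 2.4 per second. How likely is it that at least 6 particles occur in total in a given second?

0.3840

Independent Poisson processes superpose: combined rate λ = 2.6 + 2.4 = 5 per second.
So μ = 5.
P(N ≥ 6) = 1 − P(N ≤ 5) ≈ 0.3840.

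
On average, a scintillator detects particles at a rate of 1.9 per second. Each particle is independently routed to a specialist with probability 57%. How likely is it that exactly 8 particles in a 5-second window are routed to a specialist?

0.0816

Thinning: the particles that are routed to a specialist themselves form a Poisson process with rate 0.57 × 1.9 = 1.083 per second.
Over the interval, μ = 1.083 × 5 = 5.415 (a 5-second window = 5 seconds).
P(N = 8) = e^(−5.415) · 5.415^8/8! ≈ 0.0816.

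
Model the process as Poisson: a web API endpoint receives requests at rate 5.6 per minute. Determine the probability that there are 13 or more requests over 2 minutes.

0.3334

Over the interval, μ = 5.6 × 2 = 11.2 (2 minutes).
P(N ≥ 13) = 1 − P(N ≤ 12) = 1 − Σ_{j=0}^{12} e^(−μ) μ^j/j! ≈ 0.3334.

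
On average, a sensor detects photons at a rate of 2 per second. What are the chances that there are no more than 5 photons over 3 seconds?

0.4457

Over the interval, μ = 2 × 3 = 6 (3 seconds).
P(N ≤ 5) = Σ_{j=0}^{5} e^(−μ) μ^j/j! ≈ 0.4457.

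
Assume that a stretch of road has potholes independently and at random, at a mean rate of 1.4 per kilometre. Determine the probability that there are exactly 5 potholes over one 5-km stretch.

0.1277

Over the interval, μ = 1.4 × 5 = 7 (a 5-km stretch = 5 kilometres).
P(N = 5) = e^(−μ) μ^5/5! = e^(−7) · 7^5/120 ≈ 0.1277.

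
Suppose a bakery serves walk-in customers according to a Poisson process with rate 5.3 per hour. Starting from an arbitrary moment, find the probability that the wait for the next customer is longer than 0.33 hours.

0.1739

The wait for the next event is exponential with rate λ = 5.3 per hour.
P(T > 0.33) = e^(−λt) = e^(−5.3 × 0.33) = e^(−1.749) ≈ 0.1739.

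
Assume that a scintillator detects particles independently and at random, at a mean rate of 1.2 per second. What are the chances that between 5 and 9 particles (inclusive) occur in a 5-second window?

Over the interval, μ = 1.2 × 5 = 6 (a 5-second window = 5 seconds).
P(5 ≤ N ≤ 9) = Σ_{j=5}^{9} e^(−6) · 6^j/j! ≈ 0.6310.

0.6310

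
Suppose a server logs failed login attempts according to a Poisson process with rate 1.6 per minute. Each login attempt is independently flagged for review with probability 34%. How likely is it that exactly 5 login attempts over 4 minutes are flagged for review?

0.0461

Thinning: the login attempts that are flagged for review themselves form a Poisson process with rate 0.34 × 1.6 = 0.544 per minute.
Over the interval, μ = 0.544 × 4 = 2.176 (4 minutes).
P(N = 5) = e^(−2.176) · 2.176^5/5! ≈ 0.0461.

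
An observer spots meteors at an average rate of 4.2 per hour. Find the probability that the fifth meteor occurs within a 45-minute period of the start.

Over the interval, μ = 4.2 × 0.75 = 3.15 (a 45-minute period = 0.75 hours).
The fifth arrival falls in the interval iff at least 5 events occur there: P(S_5 ≤ t) = P(N ≥ 5) = 1 − P(N ≤ 4) ≈ 0.2105.

0.2105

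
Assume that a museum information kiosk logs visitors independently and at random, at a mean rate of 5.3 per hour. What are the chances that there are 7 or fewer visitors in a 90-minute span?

Over the interval, μ = 5.3 × 1.5 = 7.95 (a 90-minute span = 1.5 hours).
P(N ≤ 7) = Σ_{j=0}^{7} e^(−μ) μ^j/j! ≈ 0.4600.

0.4600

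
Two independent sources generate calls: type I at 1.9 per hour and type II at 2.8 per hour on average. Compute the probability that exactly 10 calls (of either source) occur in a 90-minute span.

Independent Poisson processes superpose: combined rate λ = 1.9 + 2.8 = 4.7 per hour.
Over the interval, μ = 4.7 × 1.5 = 7.05 (a 90-minute span = 1.5 hours).
P(N = 10) = e^(−7.05) · 7.05^10/10! ≈ 0.0725.

0.0725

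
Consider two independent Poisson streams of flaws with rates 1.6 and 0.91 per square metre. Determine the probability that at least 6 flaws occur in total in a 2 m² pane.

0.3875

Independent Poisson processes superpose: combined rate λ = 1.6 + 0.91 = 2.51 per square metre.
Over the interval, μ = 2.51 × 2 = 5.02 (a 2 m² pane = 2 square metres).
P(N ≥ 6) = 1 − P(N ≤ 5) ≈ 0.3875.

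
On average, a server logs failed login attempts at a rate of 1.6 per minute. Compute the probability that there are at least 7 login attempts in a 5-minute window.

Over the interval, μ = 1.6 × 5 = 8 (a 5-minute window = 5 minutes).
P(N ≥ 7) = 1 − P(N ≤ 6) = 1 − Σ_{j=0}^{6} e^(−μ) μ^j/j! ≈ 0.6866.

0.6866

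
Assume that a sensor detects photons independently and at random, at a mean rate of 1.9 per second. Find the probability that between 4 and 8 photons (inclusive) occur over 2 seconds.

Over the interval, μ = 1.9 × 2 = 3.8 (2 seconds).
P(4 ≤ N ≤ 8) = Σ_{j=4}^{8} e^(−3.8) · 3.8^j/j! ≈ 0.5105.

0.5105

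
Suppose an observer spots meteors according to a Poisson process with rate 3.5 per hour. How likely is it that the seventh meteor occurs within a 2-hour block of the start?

0.5503

Over the interval, μ = 3.5 × 2 = 7 (a 2-hour block = 2 hours).
The seventh arrival falls in the interval iff at least 7 events occur there: P(S_7 ≤ t) = P(N ≥ 7) = 1 − P(N ≤ 6) ≈ 0.5503.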